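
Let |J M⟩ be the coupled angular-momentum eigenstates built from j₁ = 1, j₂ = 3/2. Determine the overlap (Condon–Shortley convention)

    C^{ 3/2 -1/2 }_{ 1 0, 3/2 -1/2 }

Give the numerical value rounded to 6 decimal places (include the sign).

+√(1/15) ≈ +0.258199

√[4·1!1!2!/5! · 1!1!1!2!1!2!] = √(4/15)
  +(−1)^0/∏(0,1,1,1,0,1)! = 1  (running 1)
  +(−1)^1/∏(1,0,0,0,1,2)! = -1/2  (running 1/2)
⟨..|..⟩ = √(4/15)·(1/2) = +0.258199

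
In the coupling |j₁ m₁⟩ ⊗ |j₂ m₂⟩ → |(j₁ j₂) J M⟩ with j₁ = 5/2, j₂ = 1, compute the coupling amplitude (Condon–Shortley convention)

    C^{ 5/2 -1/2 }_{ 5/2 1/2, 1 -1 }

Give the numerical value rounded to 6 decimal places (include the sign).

√[6·1!4!1!/7! · 3!2!0!2!2!3!] = √(288/35)
  +(−1)^0/∏(0,1,2,0,2,1)! = 1/4  (running 1/4)
⟨..|..⟩ = √(288/35)·(1/4) = +0.717137

+0.717137  (= +√(18/35))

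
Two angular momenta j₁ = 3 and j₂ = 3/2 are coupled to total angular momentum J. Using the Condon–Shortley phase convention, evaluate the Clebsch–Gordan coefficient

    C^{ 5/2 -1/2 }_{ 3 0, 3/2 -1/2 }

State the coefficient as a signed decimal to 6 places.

−√(6/35) ≈ -0.414039

√[6·2!4!1!/8! · 3!3!1!2!2!3!] = √(216/35)
  +(−1)^0/∏(0,2,3,1,1,0)! = 1/12  (running 1/12)
  +(−1)^1/∏(1,1,2,0,2,1)! = -1/4  (running -1/6)
⟨..|..⟩ = √(216/35)·(-1/6) = -0.414039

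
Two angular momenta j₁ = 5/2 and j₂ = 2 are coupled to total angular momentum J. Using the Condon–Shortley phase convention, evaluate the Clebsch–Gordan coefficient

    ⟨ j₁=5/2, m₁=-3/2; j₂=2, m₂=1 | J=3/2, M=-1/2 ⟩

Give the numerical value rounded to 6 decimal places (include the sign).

triangle: 3!·2!·1!/7! = 12/5040
(j±m)!: 1!·4!·3!·1!·1!·2! = 288
prefactor² = (2J+1)·Δ·N² = 96/35
  k=2: +1/(2!·1!·2!·1!·0!·0!) = 1/4
  k=3: −1/(3!·0!·1!·0!·1!·1!) = -1/6
Σ = 1/12  ⇒  CG² = 96/35·1/12² = 2/105
CG = +√(2/105) = +0.138013

+√(2/105) = +0.138013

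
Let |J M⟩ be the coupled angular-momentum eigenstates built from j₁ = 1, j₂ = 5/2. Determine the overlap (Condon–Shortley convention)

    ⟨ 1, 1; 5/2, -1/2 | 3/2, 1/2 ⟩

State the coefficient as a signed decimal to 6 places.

j₁+j₂−J=2  J+j₁−j₂=0  J−j₁+j₂=3  j₁+j₂+J+1=6
(j₁±m₁, j₂±m₂, J±M) = (2,0,2,3,2,1)
P² = 16/5
sum k=0..0:
  [0] +1/4 = 1/4
S = 1/4
C² = P²·S² = 1/5 ; C = +0.447214

+0.447214  (= +√(1/5))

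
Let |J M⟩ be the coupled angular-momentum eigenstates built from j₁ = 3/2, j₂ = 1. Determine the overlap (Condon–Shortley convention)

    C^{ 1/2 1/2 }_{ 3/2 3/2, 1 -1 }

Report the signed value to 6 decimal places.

triangle: 2!×1!×0!/4! = 2/24
(j±m)!: 3!×0!×0!×2!×1!×0! = 12
prefactor² = (2J+1)×Δ×N² = 2
  k=0: +1/(0!×2!×0!×0!×1!×0!) = 1/2
Σ = 1/2  ⇒  CG² = 2×1/2² = 1/2
CG = +√(1/2) = +0.707107

+√(1/2) = +0.707107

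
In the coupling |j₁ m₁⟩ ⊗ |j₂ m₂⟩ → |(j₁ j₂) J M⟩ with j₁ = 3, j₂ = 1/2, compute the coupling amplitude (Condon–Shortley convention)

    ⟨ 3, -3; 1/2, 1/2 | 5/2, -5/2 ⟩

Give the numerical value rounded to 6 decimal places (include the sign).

√[6·1!5!0!/7! · 0!6!1!0!0!5!] = √(86400/7)
  +(−1)^1/∏(1,0,5,0,0,0)! = -1/120  (running -1/120)
⟨..|..⟩ = √(86400/7)·(-1/120) = -0.925820

−√(6/7) ≈ -0.925820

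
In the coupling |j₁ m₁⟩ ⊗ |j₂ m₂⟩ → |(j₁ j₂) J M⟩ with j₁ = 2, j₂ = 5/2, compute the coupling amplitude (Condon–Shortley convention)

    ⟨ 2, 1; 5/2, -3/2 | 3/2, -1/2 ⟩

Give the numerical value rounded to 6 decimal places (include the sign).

-0.138013

j₁+j₂−J=3  J+j₁−j₂=1  J−j₁+j₂=2  j₁+j₂+J+1=7
(j₁±m₁, j₂±m₂, J±M) = (3,1,1,4,1,2)
P² = 96/35
sum k=0..1:
  [0] +1/6 = 1/6
  [1] −1/4 = -1/4
S = -1/12
C² = P²·S² = 2/105 ; C = -0.138013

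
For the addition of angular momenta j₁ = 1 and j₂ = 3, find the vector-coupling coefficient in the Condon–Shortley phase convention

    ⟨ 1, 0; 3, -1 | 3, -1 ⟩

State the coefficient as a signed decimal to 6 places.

√[7·1!1!5!/8! · 1!1!2!4!2!4!] = √(48)
  +(−1)^0/∏(0,1,1,2,0,3)! = 1/12  (running 1/12)
  +(−1)^1/∏(1,0,0,1,1,4)! = -1/24  (running 1/24)
⟨..|..⟩ = √(48)·(1/24) = +0.288675

+0.288675  (= +√(1/12))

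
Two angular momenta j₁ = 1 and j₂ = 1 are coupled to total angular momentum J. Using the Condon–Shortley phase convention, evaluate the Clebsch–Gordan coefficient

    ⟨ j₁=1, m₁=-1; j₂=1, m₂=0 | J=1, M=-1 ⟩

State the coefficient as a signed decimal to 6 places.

-0.707107  (= −√(1/2))

j₁+j₂−J=1  J+j₁−j₂=1  J−j₁+j₂=1  j₁+j₂+J+1=4
(j₁±m₁, j₂±m₂, J±M) = (0,2,1,1,0,2)
P² = 1/2
sum k=1..1:
  [1] −1/1 = -1
S = -1
C² = P²·S² = 1/2 ; C = -0.707107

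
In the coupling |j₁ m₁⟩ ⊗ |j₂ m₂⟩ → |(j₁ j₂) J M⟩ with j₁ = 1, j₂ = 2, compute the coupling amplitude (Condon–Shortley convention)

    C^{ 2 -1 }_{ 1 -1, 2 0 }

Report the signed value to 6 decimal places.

j₁+j₂−J=1  J+j₁−j₂=1  J−j₁+j₂=3  j₁+j₂+J+1=6
(j₁±m₁, j₂±m₂, J±M) = (0,2,2,2,1,3)
P² = 2
sum k=1..1:
  [1] −1/2 = -1/2
S = -1/2
C² = P²·S² = 1/2 ; C = -0.707107

-0.707107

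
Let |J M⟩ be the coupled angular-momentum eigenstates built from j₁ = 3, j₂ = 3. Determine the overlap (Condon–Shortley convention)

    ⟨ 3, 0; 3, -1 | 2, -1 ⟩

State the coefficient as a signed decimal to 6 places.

+√(1/42) = +0.154303

triangle: 4!*2!*2!/9! = 96/362880
(j±m)!: 3!*3!*2!*4!*1!*3! = 10368
prefactor² = (2J+1)*Δ*N² = 96/7
  k=1: −1/(1!*3!*2!*1!*0!*1!) = -1/12
  k=2: +1/(2!*2!*1!*0!*1!*2!) = 1/8
Σ = 1/24  ⇒  CG² = 96/7*1/24² = 1/42
CG = +√(1/42) = +0.154303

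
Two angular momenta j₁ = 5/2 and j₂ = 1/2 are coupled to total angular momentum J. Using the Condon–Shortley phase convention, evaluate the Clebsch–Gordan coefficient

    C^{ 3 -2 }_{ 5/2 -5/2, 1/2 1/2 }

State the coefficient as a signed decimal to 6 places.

+√(1/6) ≈ +0.408248

√[7·0!5!1!/7! · 0!5!1!0!1!5!] = √(2400)
  +(−1)^0/∏(0,0,5,1,0,0)! = 1/120  (running 1/120)
⟨..|..⟩ = √(2400)·(1/120) = +0.408248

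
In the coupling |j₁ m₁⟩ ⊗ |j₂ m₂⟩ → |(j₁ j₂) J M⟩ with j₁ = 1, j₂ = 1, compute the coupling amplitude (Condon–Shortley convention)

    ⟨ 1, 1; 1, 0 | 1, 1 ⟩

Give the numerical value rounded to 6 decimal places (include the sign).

triangle: 1!*1!*1!/4! = 1/24
(j±m)!: 2!*0!*1!*1!*2!*0! = 4
prefactor² = (2J+1)*Δ*N² = 1/2
  k=0: +1/(0!*1!*0!*1!*1!*0!) = 1
Σ = 1  ⇒  CG² = 1/2*1² = 1/2
CG = +√(1/2) = +0.707107

+0.707107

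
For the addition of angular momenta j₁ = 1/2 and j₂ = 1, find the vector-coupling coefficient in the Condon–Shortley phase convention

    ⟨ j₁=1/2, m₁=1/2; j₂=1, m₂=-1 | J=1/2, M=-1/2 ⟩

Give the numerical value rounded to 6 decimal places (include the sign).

+0.816497  (= +√(2/3))

√[2·1!0!1!/3! · 1!0!0!2!0!1!] = √(2/3)
  +(−1)^0/∏(0,1,0,0,0,1)! = 1  (running 1)
⟨..|..⟩ = √(2/3)·(1) = +0.816497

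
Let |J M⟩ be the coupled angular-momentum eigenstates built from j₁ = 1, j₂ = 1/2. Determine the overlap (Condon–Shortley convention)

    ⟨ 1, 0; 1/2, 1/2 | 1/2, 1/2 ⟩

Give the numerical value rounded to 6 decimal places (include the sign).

−√(1/3) ≈ -0.577350

j₁+j₂−J=1  J+j₁−j₂=1  J−j₁+j₂=0  j₁+j₂+J+1=3
(j₁±m₁, j₂±m₂, J±M) = (1,1,1,0,1,0)
P² = 1/3
sum k=1..1:
  [1] −1/1 = -1
S = -1
C² = P²·S² = 1/3 ; C = -0.577350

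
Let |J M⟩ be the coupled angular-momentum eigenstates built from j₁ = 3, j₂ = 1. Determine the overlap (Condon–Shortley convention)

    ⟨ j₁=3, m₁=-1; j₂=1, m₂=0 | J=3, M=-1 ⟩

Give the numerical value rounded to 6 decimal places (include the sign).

√[7·1!5!1!/8! · 2!4!1!1!2!4!] = √(48)
  +(−1)^0/∏(0,1,4,1,1,0)! = 1/24  (running 1/24)
  +(−1)^1/∏(1,0,3,0,2,1)! = -1/12  (running -1/24)
⟨..|..⟩ = √(48)·(-1/24) = -0.288675

−√(1/12) = -0.288675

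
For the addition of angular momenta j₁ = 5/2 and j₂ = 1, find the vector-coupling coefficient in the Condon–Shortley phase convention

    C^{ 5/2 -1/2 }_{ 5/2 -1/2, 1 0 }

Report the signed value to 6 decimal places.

triangle: 1!×4!×1!/7! = 24/5040
(j±m)!: 2!×3!×1!×1!×2!×3! = 144
prefactor² = (2J+1)×Δ×N² = 144/35
  k=0: +1/(0!×1!×3!×1!×1!×0!) = 1/6
  k=1: −1/(1!×0!×2!×0!×2!×1!) = -1/4
Σ = -1/12  ⇒  CG² = 144/35×(-1/12)² = 1/35
CG = −√(1/35) = -0.169031

−√(1/35) = -0.169031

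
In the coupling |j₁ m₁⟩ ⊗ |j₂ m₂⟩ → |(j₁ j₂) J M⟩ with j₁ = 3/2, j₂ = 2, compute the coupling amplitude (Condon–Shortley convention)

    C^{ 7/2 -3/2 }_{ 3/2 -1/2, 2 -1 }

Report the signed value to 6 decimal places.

+0.755929  (= +√(4/7))

triangle: 0!×3!×4!/8! = 144/40320
(j±m)!: 1!×2!×1!×3!×2!×5! = 2880
prefactor² = (2J+1)×Δ×N² = 576/7
  k=0: +1/(0!×0!×2!×1!×1!×3!) = 1/12
Σ = 1/12  ⇒  CG² = 576/7×1/12² = 4/7
CG = +√(4/7) = +0.755929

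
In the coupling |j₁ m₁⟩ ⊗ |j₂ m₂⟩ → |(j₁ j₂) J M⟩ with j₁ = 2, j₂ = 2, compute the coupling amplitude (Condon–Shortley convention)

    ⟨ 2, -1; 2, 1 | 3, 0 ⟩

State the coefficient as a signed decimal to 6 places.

−√(2/5) ≈ -0.632456

√[7·1!3!3!/8! · 1!3!3!1!3!3!] = √(81/10)
  +(−1)^0/∏(0,1,3,3,0,0)! = 1/36  (running 1/36)
  +(−1)^1/∏(1,0,2,2,1,1)! = -1/4  (running -2/9)
⟨..|..⟩ = √(81/10)·(-2/9) = -0.632456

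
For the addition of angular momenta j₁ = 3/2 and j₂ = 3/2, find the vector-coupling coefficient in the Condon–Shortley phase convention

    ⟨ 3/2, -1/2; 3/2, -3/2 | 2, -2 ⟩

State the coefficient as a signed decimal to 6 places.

+0.707107

√[5·1!2!2!/6! · 1!2!0!3!0!4!] = √(8)
  +(−1)^0/∏(0,1,2,0,0,2)! = 1/4  (running 1/4)
⟨..|..⟩ = √(8)·(1/4) = +0.707107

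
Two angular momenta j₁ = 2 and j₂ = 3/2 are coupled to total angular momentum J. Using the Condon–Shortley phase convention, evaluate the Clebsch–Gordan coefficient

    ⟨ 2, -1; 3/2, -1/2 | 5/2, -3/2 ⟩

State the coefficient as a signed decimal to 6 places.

-0.169031  (= −√(1/35))

triangle: 1!*3!*2!/7! = 12/5040
(j±m)!: 1!*3!*1!*2!*1!*4! = 288
prefactor² = (2J+1)*Δ*N² = 144/35
  k=0: +1/(0!*1!*3!*1!*0!*1!) = 1/6
  k=1: −1/(1!*0!*2!*0!*1!*2!) = -1/4
Σ = -1/12  ⇒  CG² = 144/35*(-1/12)² = 1/35
CG = −√(1/35) = -0.169031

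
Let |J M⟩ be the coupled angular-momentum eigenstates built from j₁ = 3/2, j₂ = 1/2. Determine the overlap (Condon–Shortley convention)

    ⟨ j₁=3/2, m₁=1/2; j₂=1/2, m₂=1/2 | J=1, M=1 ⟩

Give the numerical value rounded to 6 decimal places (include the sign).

triangle: 1!*2!*0!/4! = 2/24
(j±m)!: 2!*1!*1!*0!*2!*0! = 4
prefactor² = (2J+1)*Δ*N² = 1
  k=1: −1/(1!*0!*0!*0!*2!*0!) = -1/2
Σ = -1/2  ⇒  CG² = 1*(-1/2)² = 1/4
CG = −√(1/4) = -0.500000

−√(1/4) = -0.500000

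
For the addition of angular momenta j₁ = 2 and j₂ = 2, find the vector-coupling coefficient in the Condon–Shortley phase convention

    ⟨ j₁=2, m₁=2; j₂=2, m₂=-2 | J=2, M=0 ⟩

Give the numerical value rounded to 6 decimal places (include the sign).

triangle: 2!×2!×2!/7! = 8/5040
(j±m)!: 4!×0!×0!×4!×2!×2! = 2304
prefactor² = (2J+1)×Δ×N² = 128/7
  k=0: +1/(0!×2!×0!×0!×2!×2!) = 1/8
Σ = 1/8  ⇒  CG² = 128/7×1/8² = 2/7
CG = +√(2/7) = +0.534522

+√(2/7) ≈ +0.534522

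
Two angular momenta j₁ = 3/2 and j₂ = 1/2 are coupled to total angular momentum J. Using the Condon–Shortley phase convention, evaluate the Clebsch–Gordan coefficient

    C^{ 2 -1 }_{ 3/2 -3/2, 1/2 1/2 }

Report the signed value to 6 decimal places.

+√(1/4) ≈ +0.500000

j₁+j₂−J=0  J+j₁−j₂=3  J−j₁+j₂=1  j₁+j₂+J+1=5
(j₁±m₁, j₂±m₂, J±M) = (0,3,1,0,1,3)
P² = 9
sum k=0..0:
  [0] +1/6 = 1/6
S = 1/6
C² = P²·S² = 1/4 ; C = +0.500000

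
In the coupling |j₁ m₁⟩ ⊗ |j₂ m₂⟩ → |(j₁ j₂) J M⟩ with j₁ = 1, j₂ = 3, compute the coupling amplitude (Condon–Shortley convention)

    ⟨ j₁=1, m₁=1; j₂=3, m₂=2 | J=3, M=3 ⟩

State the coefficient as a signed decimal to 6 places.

+√(1/4) = +0.500000

j₁+j₂−J=1  J+j₁−j₂=1  J−j₁+j₂=5  j₁+j₂+J+1=8
(j₁±m₁, j₂±m₂, J±M) = (2,0,5,1,6,0)
P² = 3600
sum k=0..0:
  [0] +1/120 = 1/120
S = 1/120
C² = P²·S² = 1/4 ; C = +0.500000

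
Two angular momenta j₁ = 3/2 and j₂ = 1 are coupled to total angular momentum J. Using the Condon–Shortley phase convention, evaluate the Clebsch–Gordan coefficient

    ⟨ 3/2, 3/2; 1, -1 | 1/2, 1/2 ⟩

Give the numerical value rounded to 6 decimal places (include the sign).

triangle: 2!·1!·0!/4! = 2/24
(j±m)!: 3!·0!·0!·2!·1!·0! = 12
prefactor² = (2J+1)·Δ·N² = 2
  k=0: +1/(0!·2!·0!·0!·1!·0!) = 1/2
Σ = 1/2  ⇒  CG² = 2·1/2² = 1/2
CG = +√(1/2) = +0.707107

+√(1/2) ≈ +0.707107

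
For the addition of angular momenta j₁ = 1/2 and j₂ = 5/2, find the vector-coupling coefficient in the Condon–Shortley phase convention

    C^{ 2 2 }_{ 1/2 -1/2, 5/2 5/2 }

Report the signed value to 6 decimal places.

triangle: 1!·0!·4!/6! = 24/720
(j±m)!: 0!·1!·5!·0!·4!·0! = 2880
prefactor² = (2J+1)·Δ·N² = 480
  k=1: −1/(1!·0!·0!·4!·0!·0!) = -1/24
Σ = -1/24  ⇒  CG² = 480·(-1/24)² = 5/6
CG = −√(5/6) = -0.912871

−√(5/6) ≈ -0.912871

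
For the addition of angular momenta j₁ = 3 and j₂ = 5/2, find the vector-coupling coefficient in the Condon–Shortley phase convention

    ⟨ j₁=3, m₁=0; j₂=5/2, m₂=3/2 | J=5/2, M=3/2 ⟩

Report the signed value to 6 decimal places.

j₁+j₂−J=3  J+j₁−j₂=3  J−j₁+j₂=2  j₁+j₂+J+1=9
(j₁±m₁, j₂±m₂, J±M) = (3,3,4,1,4,1)
P² = 864/35
sum k=2..3:
  [2] +1/8 = 1/8
  [3] −1/36 = -1/36
S = 7/72
C² = P²·S² = 7/30 ; C = +0.483046

+0.483046  (= +√(7/30))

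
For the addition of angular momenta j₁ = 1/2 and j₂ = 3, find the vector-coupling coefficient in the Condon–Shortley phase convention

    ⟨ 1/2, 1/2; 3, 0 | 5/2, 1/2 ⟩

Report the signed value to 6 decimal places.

√[6·1!0!5!/7! · 1!0!3!3!3!2!] = √(432/7)
  +(−1)^0/∏(0,1,0,3,0,2)! = 1/12  (running 1/12)
⟨..|..⟩ = √(432/7)·(1/12) = +0.654654

+0.654654  (= +√(3/7))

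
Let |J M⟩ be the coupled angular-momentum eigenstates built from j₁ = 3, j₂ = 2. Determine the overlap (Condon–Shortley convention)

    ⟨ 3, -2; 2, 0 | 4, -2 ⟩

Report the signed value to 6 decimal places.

√[9·1!5!3!/10! · 1!5!2!2!2!6!] = √(8640/7)
  +(−1)^0/∏(0,1,5,2,0,1)! = 1/240  (running 1/240)
  +(−1)^1/∏(1,0,4,1,1,2)! = -1/48  (running -1/60)
⟨..|..⟩ = √(8640/7)·(-1/60) = -0.585540

-0.585540  (= −√(12/35))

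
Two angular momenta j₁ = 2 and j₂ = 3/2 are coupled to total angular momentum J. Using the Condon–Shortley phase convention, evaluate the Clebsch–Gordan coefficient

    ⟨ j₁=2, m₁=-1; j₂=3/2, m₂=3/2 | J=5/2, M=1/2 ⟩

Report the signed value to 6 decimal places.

j₁+j₂−J=1  J+j₁−j₂=3  J−j₁+j₂=2  j₁+j₂+J+1=7
(j₁±m₁, j₂±m₂, J±M) = (1,3,3,0,3,2)
P² = 216/35
sum k=1..1:
  [1] −1/4 = -1/4
S = -1/4
C² = P²·S² = 27/70 ; C = -0.621059

-0.621059  (= −√(27/70))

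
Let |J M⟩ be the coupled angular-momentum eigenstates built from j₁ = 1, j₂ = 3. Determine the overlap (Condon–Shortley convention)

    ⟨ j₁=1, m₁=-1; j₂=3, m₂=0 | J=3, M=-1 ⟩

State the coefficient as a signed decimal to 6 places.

−√(1/2) = -0.707107

j₁+j₂−J=1  J+j₁−j₂=1  J−j₁+j₂=5  j₁+j₂+J+1=8
(j₁±m₁, j₂±m₂, J±M) = (0,2,3,3,2,4)
P² = 72
sum k=1..1:
  [1] −1/12 = -1/12
S = -1/12
C² = P²·S² = 1/2 ; C = -0.707107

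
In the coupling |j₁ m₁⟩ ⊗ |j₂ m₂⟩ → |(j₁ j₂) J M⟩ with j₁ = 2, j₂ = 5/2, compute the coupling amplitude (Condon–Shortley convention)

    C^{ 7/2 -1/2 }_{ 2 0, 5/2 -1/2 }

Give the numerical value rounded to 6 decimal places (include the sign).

+0.195180

√[8·1!3!4!/9! · 2!2!2!3!3!4!] = √(768/35)
  +(−1)^0/∏(0,1,2,2,1,2)! = 1/8  (running 1/8)
  +(−1)^1/∏(1,0,1,1,2,3)! = -1/12  (running 1/24)
⟨..|..⟩ = √(768/35)·(1/24) = +0.195180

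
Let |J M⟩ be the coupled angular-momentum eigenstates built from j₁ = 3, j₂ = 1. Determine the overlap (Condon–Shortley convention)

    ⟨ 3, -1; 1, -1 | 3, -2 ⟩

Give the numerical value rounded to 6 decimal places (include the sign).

triangle: 1!*5!*1!/8! = 120/40320
(j±m)!: 2!*4!*0!*2!*1!*5! = 11520
prefactor² = (2J+1)*Δ*N² = 240
  k=0: +1/(0!*1!*4!*0!*1!*1!) = 1/24
Σ = 1/24  ⇒  CG² = 240*1/24² = 5/12
CG = +√(5/12) = +0.645497

+√(5/12) = +0.645497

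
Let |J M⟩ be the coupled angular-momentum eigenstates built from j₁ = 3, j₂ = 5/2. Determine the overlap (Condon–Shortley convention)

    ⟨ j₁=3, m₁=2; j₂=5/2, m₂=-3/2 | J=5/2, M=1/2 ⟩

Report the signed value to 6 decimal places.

√[6·3!3!2!/9! · 5!1!1!4!3!2!] = √(288/7)
  +(−1)^0/∏(0,3,1,1,2,1)! = 1/12  (running 1/12)
  +(−1)^1/∏(1,2,0,0,3,2)! = -1/24  (running 1/24)
⟨..|..⟩ = √(288/7)·(1/24) = +0.267261

+√(1/14) = +0.267261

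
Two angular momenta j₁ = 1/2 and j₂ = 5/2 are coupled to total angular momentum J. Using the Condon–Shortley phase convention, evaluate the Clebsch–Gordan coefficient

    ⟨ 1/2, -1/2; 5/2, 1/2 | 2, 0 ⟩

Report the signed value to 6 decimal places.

-0.707107  (= −√(1/2))

j₁+j₂−J=1  J+j₁−j₂=0  J−j₁+j₂=4  j₁+j₂+J+1=6
(j₁±m₁, j₂±m₂, J±M) = (0,1,3,2,2,2)
P² = 8
sum k=1..1:
  [1] −1/4 = -1/4
S = -1/4
C² = P²·S² = 1/2 ; C = -0.707107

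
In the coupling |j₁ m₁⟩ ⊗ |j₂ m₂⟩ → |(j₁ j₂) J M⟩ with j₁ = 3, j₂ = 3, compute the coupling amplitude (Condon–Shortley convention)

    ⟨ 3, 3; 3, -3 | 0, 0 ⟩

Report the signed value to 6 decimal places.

+0.377964  (= +√(1/7))

√[1·6!0!0!/7! · 6!0!0!6!0!0!] = √(518400/7)
  +(−1)^0/∏(0,6,0,0,0,0)! = 1/720  (running 1/720)
⟨..|..⟩ = √(518400/7)·(1/720) = +0.377964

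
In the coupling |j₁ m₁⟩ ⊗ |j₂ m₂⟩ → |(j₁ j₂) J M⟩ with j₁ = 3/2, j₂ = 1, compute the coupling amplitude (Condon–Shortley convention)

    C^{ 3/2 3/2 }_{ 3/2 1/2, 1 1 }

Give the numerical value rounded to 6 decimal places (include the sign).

−√(2/5) = -0.632456

√[4·1!2!1!/5! · 2!1!2!0!3!0!] = √(8/5)
  +(−1)^1/∏(1,0,0,1,2,0)! = -1/2  (running -1/2)
⟨..|..⟩ = √(8/5)·(-1/2) = -0.632456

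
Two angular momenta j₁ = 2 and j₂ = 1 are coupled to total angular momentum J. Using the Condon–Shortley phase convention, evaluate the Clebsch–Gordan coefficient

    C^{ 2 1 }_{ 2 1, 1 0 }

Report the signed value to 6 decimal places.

+√(1/6) = +0.408248

triangle: 1!×3!×1!/6! = 6/720
(j±m)!: 3!×1!×1!×1!×3!×1! = 36
prefactor² = (2J+1)×Δ×N² = 3/2
  k=0: +1/(0!×1!×1!×1!×2!×0!) = 1/2
  k=1: −1/(1!×0!×0!×0!×3!×1!) = -1/6
Σ = 1/3  ⇒  CG² = 3/2×1/3² = 1/6
CG = +√(1/6) = +0.408248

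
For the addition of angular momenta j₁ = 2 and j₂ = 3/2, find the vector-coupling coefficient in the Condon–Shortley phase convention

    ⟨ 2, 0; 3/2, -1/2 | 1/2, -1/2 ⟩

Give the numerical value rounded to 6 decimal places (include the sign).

-0.447214  (= −√(1/5))

j₁+j₂−J=3  J+j₁−j₂=1  J−j₁+j₂=0  j₁+j₂+J+1=5
(j₁±m₁, j₂±m₂, J±M) = (2,2,1,2,0,1)
P² = 4/5
sum k=1..1:
  [1] −1/2 = -1/2
S = -1/2
C² = P²·S² = 1/5 ; C = -0.447214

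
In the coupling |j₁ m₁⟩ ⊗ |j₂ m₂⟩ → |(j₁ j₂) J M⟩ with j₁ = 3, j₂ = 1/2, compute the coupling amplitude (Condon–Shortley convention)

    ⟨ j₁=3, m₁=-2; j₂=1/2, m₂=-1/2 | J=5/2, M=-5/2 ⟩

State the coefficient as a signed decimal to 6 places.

+0.377964

j₁+j₂−J=1  J+j₁−j₂=5  J−j₁+j₂=0  j₁+j₂+J+1=7
(j₁±m₁, j₂±m₂, J±M) = (1,5,0,1,0,5)
P² = 14400/7
sum k=0..0:
  [0] +1/120 = 1/120
S = 1/120
C² = P²·S² = 1/7 ; C = +0.377964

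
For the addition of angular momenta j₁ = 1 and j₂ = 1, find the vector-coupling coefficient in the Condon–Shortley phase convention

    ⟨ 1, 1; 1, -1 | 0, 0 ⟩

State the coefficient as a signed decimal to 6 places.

+0.577350  (= +√(1/3))

√[1·2!0!0!/3! · 2!0!0!2!0!0!] = √(4/3)
  +(−1)^0/∏(0,2,0,0,0,0)! = 1/2  (running 1/2)
⟨..|..⟩ = √(4/3)·(1/2) = +0.577350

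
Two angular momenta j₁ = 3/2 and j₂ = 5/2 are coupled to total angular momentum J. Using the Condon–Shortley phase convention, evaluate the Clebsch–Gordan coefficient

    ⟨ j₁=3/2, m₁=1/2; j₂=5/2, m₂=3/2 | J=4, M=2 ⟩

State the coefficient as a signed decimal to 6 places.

+0.731925

triangle: 0!*3!*5!/9! = 720/362880
(j±m)!: 2!*1!*4!*1!*6!*2! = 69120
prefactor² = (2J+1)*Δ*N² = 8640/7
  k=0: +1/(0!*0!*1!*4!*2!*1!) = 1/48
Σ = 1/48  ⇒  CG² = 8640/7*1/48² = 15/28
CG = +√(15/28) = +0.731925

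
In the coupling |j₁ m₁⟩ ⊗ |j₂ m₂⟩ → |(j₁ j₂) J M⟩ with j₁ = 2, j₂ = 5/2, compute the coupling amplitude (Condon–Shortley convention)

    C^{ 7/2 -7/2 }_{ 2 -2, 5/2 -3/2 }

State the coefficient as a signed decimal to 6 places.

√[8·1!3!4!/9! · 0!4!1!4!0!7!] = √(9216)
  +(−1)^1/∏(1,0,3,0,0,4)! = -1/144  (running -1/144)
⟨..|..⟩ = √(9216)·(-1/144) = -0.666667

−√(4/9) ≈ -0.666667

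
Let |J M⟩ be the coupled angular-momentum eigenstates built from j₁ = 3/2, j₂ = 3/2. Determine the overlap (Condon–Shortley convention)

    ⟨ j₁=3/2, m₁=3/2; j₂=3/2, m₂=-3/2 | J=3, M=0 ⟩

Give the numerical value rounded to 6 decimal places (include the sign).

+√(1/20) ≈ +0.223607

triangle: 0!*3!*3!/7! = 36/5040
(j±m)!: 3!*0!*0!*3!*3!*3! = 1296
prefactor² = (2J+1)*Δ*N² = 324/5
  k=0: +1/(0!*0!*0!*0!*3!*3!) = 1/36
Σ = 1/36  ⇒  CG² = 324/5*1/36² = 1/20
CG = +√(1/20) = +0.223607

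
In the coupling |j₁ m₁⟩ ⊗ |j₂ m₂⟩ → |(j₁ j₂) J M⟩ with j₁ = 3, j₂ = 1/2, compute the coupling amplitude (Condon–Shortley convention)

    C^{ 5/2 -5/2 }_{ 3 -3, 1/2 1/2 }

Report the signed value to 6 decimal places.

√[6·1!5!0!/7! · 0!6!1!0!0!5!] = √(86400/7)
  +(−1)^1/∏(1,0,5,0,0,0)! = -1/120  (running -1/120)
⟨..|..⟩ = √(86400/7)·(-1/120) = -0.925820

-0.925820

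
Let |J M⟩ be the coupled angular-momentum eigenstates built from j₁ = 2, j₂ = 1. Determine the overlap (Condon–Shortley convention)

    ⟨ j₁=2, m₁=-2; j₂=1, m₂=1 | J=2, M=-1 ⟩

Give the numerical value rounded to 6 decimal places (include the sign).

j₁+j₂−J=1  J+j₁−j₂=3  J−j₁+j₂=1  j₁+j₂+J+1=6
(j₁±m₁, j₂±m₂, J±M) = (0,4,2,0,1,3)
P² = 12
sum k=1..1:
  [1] −1/6 = -1/6
S = -1/6
C² = P²·S² = 1/3 ; C = -0.577350

-0.577350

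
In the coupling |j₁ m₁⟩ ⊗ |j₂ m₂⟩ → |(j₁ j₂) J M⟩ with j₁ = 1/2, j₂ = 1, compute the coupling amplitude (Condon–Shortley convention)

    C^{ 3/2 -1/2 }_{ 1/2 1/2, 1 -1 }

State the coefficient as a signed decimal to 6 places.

√[4·0!1!2!/4! · 1!0!0!2!1!2!] = √(4/3)
  +(−1)^0/∏(0,0,0,0,1,2)! = 1/2  (running 1/2)
⟨..|..⟩ = √(4/3)·(1/2) = +0.577350

+0.577350  (= +√(1/3))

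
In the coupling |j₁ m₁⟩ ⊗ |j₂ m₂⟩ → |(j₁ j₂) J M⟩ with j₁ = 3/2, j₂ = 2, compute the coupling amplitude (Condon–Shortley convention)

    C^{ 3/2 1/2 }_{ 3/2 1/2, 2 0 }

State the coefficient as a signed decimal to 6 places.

√[4·2!1!2!/6! · 2!1!2!2!2!1!] = √(16/45)
  +(−1)^0/∏(0,2,1,2,0,0)! = 1/4  (running 1/4)
  +(−1)^1/∏(1,1,0,1,1,1)! = -1  (running -3/4)
⟨..|..⟩ = √(16/45)·(-3/4) = -0.447214

-0.447214  (= −√(1/5))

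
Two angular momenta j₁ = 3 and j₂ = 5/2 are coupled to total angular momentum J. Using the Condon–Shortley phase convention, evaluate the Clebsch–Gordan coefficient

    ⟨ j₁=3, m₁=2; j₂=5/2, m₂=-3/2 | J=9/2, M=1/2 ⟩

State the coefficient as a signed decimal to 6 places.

+0.510355

triangle: 1!×5!×4!/11! = 2880/39916800
(j±m)!: 5!×1!×1!×4!×5!×4! = 8294400
prefactor² = (2J+1)×Δ×N² = 460800/77
  k=0: +1/(0!×1!×1!×1!×4!×3!) = 1/144
  k=1: −1/(1!×0!×0!×0!×5!×4!) = -1/2880
Σ = 19/2880  ⇒  CG² = 460800/77×19/2880² = 361/1386
CG = +√(361/1386) = +0.510355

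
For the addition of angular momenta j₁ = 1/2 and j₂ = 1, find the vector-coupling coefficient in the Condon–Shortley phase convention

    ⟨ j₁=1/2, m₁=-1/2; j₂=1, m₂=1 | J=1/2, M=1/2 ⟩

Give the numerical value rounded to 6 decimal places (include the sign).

triangle: 1!·0!·1!/3! = 1/6
(j±m)!: 0!·1!·2!·0!·1!·0! = 2
prefactor² = (2J+1)·Δ·N² = 2/3
  k=1: −1/(1!·0!·0!·1!·0!·0!) = -1
Σ = -1  ⇒  CG² = 2/3·(-1)² = 2/3
CG = −√(2/3) = -0.816497

-0.816497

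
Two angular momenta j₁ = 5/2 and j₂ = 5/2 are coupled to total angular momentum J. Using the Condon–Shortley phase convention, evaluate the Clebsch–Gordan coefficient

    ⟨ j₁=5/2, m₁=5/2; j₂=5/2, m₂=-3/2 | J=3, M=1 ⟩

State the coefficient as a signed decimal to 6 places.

j₁+j₂−J=2  J+j₁−j₂=3  J−j₁+j₂=3  j₁+j₂+J+1=9
(j₁±m₁, j₂±m₂, J±M) = (5,0,1,4,4,2)
P² = 192
sum k=0..0:
  [0] +1/24 = 1/24
S = 1/24
C² = P²·S² = 1/3 ; C = +0.577350

+√(1/3) = +0.577350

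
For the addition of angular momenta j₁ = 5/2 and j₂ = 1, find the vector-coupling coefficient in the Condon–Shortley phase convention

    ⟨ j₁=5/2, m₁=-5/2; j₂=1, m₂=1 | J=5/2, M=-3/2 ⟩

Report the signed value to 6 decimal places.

j₁+j₂−J=1  J+j₁−j₂=4  J−j₁+j₂=1  j₁+j₂+J+1=7
(j₁±m₁, j₂±m₂, J±M) = (0,5,2,0,1,4)
P² = 1152/7
sum k=1..1:
  [1] −1/24 = -1/24
S = -1/24
C² = P²·S² = 2/7 ; C = -0.534522

−√(2/7) = -0.534522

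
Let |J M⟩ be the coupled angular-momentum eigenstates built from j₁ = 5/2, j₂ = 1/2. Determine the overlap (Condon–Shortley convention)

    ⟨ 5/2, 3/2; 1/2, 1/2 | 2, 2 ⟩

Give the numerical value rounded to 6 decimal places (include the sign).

j₁+j₂−J=1  J+j₁−j₂=4  J−j₁+j₂=0  j₁+j₂+J+1=6
(j₁±m₁, j₂±m₂, J±M) = (4,1,1,0,4,0)
P² = 96
sum k=1..1:
  [1] −1/24 = -1/24
S = -1/24
C² = P²·S² = 1/6 ; C = -0.408248

-0.408248  (= −√(1/6))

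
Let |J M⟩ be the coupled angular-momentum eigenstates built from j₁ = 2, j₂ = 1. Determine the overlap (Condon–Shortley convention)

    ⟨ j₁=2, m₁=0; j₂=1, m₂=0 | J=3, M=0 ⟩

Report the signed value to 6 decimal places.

+√(3/5) = +0.774597

triangle: 0!*4!*2!/7! = 48/5040
(j±m)!: 2!*2!*1!*1!*3!*3! = 144
prefactor² = (2J+1)*Δ*N² = 48/5
  k=0: +1/(0!*0!*2!*1!*2!*1!) = 1/4
Σ = 1/4  ⇒  CG² = 48/5*1/4² = 3/5
CG = +√(3/5) = +0.774597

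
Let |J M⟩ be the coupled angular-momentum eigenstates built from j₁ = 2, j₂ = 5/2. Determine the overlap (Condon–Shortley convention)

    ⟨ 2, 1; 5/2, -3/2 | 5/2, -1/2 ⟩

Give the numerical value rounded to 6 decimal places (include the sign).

triangle: 2!×2!×3!/8! = 24/40320
(j±m)!: 3!×1!×1!×4!×2!×3! = 1728
prefactor² = (2J+1)×Δ×N² = 216/35
  k=0: +1/(0!×2!×1!×1!×1!×2!) = 1/4
  k=1: −1/(1!×1!×0!×0!×2!×3!) = -1/12
Σ = 1/6  ⇒  CG² = 216/35×1/6² = 6/35
CG = +√(6/35) = +0.414039

+0.414039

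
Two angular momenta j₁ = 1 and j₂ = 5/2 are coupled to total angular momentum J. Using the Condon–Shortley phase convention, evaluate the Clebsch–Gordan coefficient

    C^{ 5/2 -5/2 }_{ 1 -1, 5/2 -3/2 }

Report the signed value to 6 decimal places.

−√(2/7) ≈ -0.534522

√[6·1!1!4!/7! · 0!2!1!4!0!5!] = √(1152/7)
  +(−1)^1/∏(1,0,1,0,0,4)! = -1/24  (running -1/24)
⟨..|..⟩ = √(1152/7)·(-1/24) = -0.534522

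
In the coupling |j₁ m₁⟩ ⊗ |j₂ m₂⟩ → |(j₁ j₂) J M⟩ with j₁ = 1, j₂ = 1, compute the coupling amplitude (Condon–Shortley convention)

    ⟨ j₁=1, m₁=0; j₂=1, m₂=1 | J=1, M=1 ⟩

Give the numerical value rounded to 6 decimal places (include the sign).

-0.707107  (= −√(1/2))

j₁+j₂−J=1  J+j₁−j₂=1  J−j₁+j₂=1  j₁+j₂+J+1=4
(j₁±m₁, j₂±m₂, J±M) = (1,1,2,0,2,0)
P² = 1/2
sum k=1..1:
  [1] −1/1 = -1
S = -1
C² = P²·S² = 1/2 ; C = -0.707107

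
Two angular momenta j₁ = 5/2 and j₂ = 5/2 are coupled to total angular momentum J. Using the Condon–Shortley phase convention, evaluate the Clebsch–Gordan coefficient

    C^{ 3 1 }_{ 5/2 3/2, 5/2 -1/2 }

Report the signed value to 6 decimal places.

j₁+j₂−J=2  J+j₁−j₂=3  J−j₁+j₂=3  j₁+j₂+J+1=9
(j₁±m₁, j₂±m₂, J±M) = (4,1,2,3,4,2)
P² = 96/5
sum k=0..1:
  [0] +1/8 = 1/8
  [1] −1/12 = -1/12
S = 1/24
C² = P²·S² = 1/30 ; C = +0.182574

+0.182574  (= +√(1/30))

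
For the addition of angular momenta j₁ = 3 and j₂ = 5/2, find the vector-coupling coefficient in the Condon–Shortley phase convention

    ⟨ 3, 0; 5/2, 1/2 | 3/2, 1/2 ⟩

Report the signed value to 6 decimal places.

triangle: 4!*2!*1!/8! = 48/40320
(j±m)!: 3!*3!*3!*2!*2!*1! = 864
prefactor² = (2J+1)*Δ*N² = 144/35
  k=2: +1/(2!*2!*1!*1!*1!*0!) = 1/4
  k=3: −1/(3!*1!*0!*0!*2!*1!) = -1/12
Σ = 1/6  ⇒  CG² = 144/35*1/6² = 4/35
CG = +√(4/35) = +0.338062

+0.338062  (= +√(4/35))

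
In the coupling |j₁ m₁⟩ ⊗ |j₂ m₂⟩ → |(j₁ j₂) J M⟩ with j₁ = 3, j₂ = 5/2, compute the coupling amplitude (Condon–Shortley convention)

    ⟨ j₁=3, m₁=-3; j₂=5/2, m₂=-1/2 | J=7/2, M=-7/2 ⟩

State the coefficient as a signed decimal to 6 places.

j₁+j₂−J=2  J+j₁−j₂=4  J−j₁+j₂=3  j₁+j₂+J+1=10
(j₁±m₁, j₂±m₂, J±M) = (0,6,2,3,0,7)
P² = 27648
sum k=2..2:
  [2] +1/288 = 1/288
S = 1/288
C² = P²·S² = 1/3 ; C = +0.577350

+√(1/3) = +0.577350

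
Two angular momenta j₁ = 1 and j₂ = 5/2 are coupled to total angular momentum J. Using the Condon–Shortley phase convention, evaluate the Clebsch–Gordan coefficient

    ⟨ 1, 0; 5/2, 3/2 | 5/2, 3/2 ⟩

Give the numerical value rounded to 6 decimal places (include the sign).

−√(9/35) ≈ -0.507093

√[6·1!1!4!/7! · 1!1!4!1!4!1!] = √(576/35)
  +(−1)^0/∏(0,1,1,4,0,0)! = 1/24  (running 1/24)
  +(−1)^1/∏(1,0,0,3,1,1)! = -1/6  (running -1/8)
⟨..|..⟩ = √(576/35)·(-1/8) = -0.507093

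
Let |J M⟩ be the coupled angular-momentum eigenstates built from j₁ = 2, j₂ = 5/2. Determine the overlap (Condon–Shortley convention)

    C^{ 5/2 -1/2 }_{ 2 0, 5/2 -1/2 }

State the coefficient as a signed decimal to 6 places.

triangle: 2!*2!*3!/8! = 24/40320
(j±m)!: 2!*2!*2!*3!*2!*3! = 576
prefactor² = (2J+1)*Δ*N² = 72/35
  k=0: +1/(0!*2!*2!*2!*0!*1!) = 1/8
  k=1: −1/(1!*1!*1!*1!*1!*2!) = -1/2
  k=2: +1/(2!*0!*0!*0!*2!*3!) = 1/24
Σ = -1/3  ⇒  CG² = 72/35*(-1/3)² = 8/35
CG = −√(8/35) = -0.478091

-0.478091  (= −√(8/35))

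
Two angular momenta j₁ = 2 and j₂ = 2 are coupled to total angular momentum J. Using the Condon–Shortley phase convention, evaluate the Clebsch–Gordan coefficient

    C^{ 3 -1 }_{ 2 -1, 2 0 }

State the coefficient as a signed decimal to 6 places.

-0.447214

√[7·1!3!3!/8! · 1!3!2!2!2!4!] = √(36/5)
  +(−1)^0/∏(0,1,3,2,0,1)! = 1/12  (running 1/12)
  +(−1)^1/∏(1,0,2,1,1,2)! = -1/4  (running -1/6)
⟨..|..⟩ = √(36/5)·(-1/6) = -0.447214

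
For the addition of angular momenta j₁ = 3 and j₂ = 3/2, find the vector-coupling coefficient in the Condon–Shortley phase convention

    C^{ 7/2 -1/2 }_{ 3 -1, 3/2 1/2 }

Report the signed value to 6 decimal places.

-0.534522  (= −√(2/7))

√[8·1!5!2!/9! · 2!4!2!1!3!4!] = √(512/7)
  +(−1)^0/∏(0,1,4,2,1,0)! = 1/48  (running 1/48)
  +(−1)^1/∏(1,0,3,1,2,1)! = -1/12  (running -1/16)
⟨..|..⟩ = √(512/7)·(-1/16) = -0.534522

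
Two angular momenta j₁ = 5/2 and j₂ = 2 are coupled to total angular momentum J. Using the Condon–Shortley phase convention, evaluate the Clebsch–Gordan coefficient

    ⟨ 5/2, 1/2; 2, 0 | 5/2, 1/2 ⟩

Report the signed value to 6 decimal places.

triangle: 2!·3!·2!/8! = 24/40320
(j±m)!: 3!·2!·2!·2!·3!·2! = 576
prefactor² = (2J+1)·Δ·N² = 72/35
  k=0: +1/(0!·2!·2!·2!·1!·0!) = 1/8
  k=1: −1/(1!·1!·1!·1!·2!·1!) = -1/2
  k=2: +1/(2!·0!·0!·0!·3!·2!) = 1/24
Σ = -1/3  ⇒  CG² = 72/35·(-1/3)² = 8/35
CG = −√(8/35) = -0.478091

−√(8/35) = -0.478091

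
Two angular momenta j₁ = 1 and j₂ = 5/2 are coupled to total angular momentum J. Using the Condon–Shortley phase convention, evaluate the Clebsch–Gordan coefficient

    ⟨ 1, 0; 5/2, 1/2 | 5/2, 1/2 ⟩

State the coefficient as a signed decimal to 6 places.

triangle: 1!·1!·4!/7! = 24/5040
(j±m)!: 1!·1!·3!·2!·3!·2! = 144
prefactor² = (2J+1)·Δ·N² = 144/35
  k=0: +1/(0!·1!·1!·3!·0!·1!) = 1/6
  k=1: −1/(1!·0!·0!·2!·1!·2!) = -1/4
Σ = -1/12  ⇒  CG² = 144/35·(-1/12)² = 1/35
CG = −√(1/35) = -0.169031

-0.169031  (= −√(1/35))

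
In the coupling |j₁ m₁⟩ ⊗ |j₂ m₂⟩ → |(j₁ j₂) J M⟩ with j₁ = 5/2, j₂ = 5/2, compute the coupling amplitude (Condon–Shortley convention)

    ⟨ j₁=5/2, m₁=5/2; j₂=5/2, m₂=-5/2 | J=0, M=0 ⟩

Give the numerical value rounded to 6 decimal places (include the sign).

+0.408248

j₁+j₂−J=5  J+j₁−j₂=0  J−j₁+j₂=0  j₁+j₂+J+1=6
(j₁±m₁, j₂±m₂, J±M) = (5,0,0,5,0,0)
P² = 2400
sum k=0..0:
  [0] +1/120 = 1/120
S = 1/120
C² = P²·S² = 1/6 ; C = +0.408248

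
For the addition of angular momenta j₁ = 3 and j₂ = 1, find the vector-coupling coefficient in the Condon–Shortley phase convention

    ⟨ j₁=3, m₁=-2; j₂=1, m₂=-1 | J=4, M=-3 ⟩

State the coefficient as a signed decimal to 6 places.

+0.866025

triangle: 0!·6!·2!/9! = 1440/362880
(j±m)!: 1!·5!·0!·2!·1!·7! = 1209600
prefactor² = (2J+1)·Δ·N² = 43200
  k=0: +1/(0!·0!·5!·0!·1!·2!) = 1/240
Σ = 1/240  ⇒  CG² = 43200·1/240² = 3/4
CG = +√(3/4) = +0.866025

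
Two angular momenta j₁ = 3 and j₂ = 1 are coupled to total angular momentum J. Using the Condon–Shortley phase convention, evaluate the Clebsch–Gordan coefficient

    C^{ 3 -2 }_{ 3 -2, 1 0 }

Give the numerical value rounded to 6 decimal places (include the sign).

-0.577350

j₁+j₂−J=1  J+j₁−j₂=5  J−j₁+j₂=1  j₁+j₂+J+1=8
(j₁±m₁, j₂±m₂, J±M) = (1,5,1,1,1,5)
P² = 300
sum k=0..1:
  [0] +1/120 = 1/120
  [1] −1/24 = -1/24
S = -1/30
C² = P²·S² = 1/3 ; C = -0.577350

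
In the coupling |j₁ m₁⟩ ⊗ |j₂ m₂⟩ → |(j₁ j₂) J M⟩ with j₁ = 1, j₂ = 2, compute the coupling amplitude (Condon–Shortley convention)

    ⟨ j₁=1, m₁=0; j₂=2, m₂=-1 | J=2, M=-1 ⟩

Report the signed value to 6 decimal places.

+0.408248  (= +√(1/6))

triangle: 1!*1!*3!/6! = 6/720
(j±m)!: 1!*1!*1!*3!*1!*3! = 36
prefactor² = (2J+1)*Δ*N² = 3/2
  k=0: +1/(0!*1!*1!*1!*0!*2!) = 1/2
  k=1: −1/(1!*0!*0!*0!*1!*3!) = -1/6
Σ = 1/3  ⇒  CG² = 3/2*1/3² = 1/6
CG = +√(1/6) = +0.408248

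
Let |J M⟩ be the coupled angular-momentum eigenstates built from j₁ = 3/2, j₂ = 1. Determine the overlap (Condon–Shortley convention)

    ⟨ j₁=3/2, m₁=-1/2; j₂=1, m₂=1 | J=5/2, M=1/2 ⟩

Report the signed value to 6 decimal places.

√[6·0!3!2!/6! · 1!2!2!0!3!2!] = √(24/5)
  +(−1)^0/∏(0,0,2,2,1,0)! = 1/4  (running 1/4)
⟨..|..⟩ = √(24/5)·(1/4) = +0.547723

+√(3/10) ≈ +0.547723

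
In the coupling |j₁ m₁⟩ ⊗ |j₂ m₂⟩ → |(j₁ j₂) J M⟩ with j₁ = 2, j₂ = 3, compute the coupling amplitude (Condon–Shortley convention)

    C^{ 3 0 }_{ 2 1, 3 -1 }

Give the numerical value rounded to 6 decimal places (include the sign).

+√(1/30) = +0.182574

j₁+j₂−J=2  J+j₁−j₂=2  J−j₁+j₂=4  j₁+j₂+J+1=9
(j₁±m₁, j₂±m₂, J±M) = (3,1,2,4,3,3)
P² = 96/5
sum k=0..1:
  [0] +1/8 = 1/8
  [1] −1/12 = -1/12
S = 1/24
C² = P²·S² = 1/30 ; C = +0.182574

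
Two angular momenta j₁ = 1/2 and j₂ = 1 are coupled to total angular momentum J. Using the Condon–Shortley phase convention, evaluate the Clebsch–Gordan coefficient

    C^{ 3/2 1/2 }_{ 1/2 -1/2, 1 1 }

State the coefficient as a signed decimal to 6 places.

+√(1/3) ≈ +0.577350

√[4·0!1!2!/4! · 0!1!2!0!2!1!] = √(4/3)
  +(−1)^0/∏(0,0,1,2,0,0)! = 1/2  (running 1/2)
⟨..|..⟩ = √(4/3)·(1/2) = +0.577350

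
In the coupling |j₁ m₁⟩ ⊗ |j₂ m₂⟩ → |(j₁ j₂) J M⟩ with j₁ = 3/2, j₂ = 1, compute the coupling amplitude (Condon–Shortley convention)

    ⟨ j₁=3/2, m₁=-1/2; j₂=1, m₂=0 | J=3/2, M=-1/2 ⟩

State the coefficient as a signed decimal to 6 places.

j₁+j₂−J=1  J+j₁−j₂=2  J−j₁+j₂=1  j₁+j₂+J+1=5
(j₁±m₁, j₂±m₂, J±M) = (1,2,1,1,1,2)
P² = 4/15
sum k=0..1:
  [0] +1/2 = 1/2
  [1] −1/1 = -1
S = -1/2
C² = P²·S² = 1/15 ; C = -0.258199

−√(1/15) ≈ -0.258199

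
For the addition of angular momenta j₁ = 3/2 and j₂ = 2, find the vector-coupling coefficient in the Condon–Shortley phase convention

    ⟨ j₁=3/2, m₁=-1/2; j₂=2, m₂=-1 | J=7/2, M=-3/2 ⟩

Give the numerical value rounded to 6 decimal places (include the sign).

√[8·0!3!4!/8! · 1!2!1!3!2!5!] = √(576/7)
  +(−1)^0/∏(0,0,2,1,1,3)! = 1/12  (running 1/12)
⟨..|..⟩ = √(576/7)·(1/12) = +0.755929

+0.755929  (= +√(4/7))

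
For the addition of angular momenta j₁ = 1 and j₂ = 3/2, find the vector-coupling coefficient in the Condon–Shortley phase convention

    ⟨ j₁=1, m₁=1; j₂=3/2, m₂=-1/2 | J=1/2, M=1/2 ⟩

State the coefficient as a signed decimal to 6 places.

triangle: 2!*0!*1!/4! = 2/24
(j±m)!: 2!*0!*1!*2!*1!*0! = 4
prefactor² = (2J+1)*Δ*N² = 2/3
  k=0: +1/(0!*2!*0!*1!*0!*0!) = 1/2
Σ = 1/2  ⇒  CG² = 2/3*1/2² = 1/6
CG = +√(1/6) = +0.408248

+0.408248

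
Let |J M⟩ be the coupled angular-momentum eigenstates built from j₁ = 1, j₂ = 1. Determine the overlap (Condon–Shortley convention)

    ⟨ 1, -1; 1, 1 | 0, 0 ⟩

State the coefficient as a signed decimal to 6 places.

+√(1/3) ≈ +0.577350

j₁+j₂−J=2  J+j₁−j₂=0  J−j₁+j₂=0  j₁+j₂+J+1=3
(j₁±m₁, j₂±m₂, J±M) = (0,2,2,0,0,0)
P² = 4/3
sum k=2..2:
  [2] +1/2 = 1/2
S = 1/2
C² = P²·S² = 1/3 ; C = +0.577350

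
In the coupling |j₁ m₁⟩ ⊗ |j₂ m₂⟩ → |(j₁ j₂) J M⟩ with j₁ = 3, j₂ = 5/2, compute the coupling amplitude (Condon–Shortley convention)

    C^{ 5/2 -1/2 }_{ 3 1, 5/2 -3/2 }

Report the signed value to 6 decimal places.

√[6·3!3!2!/9! · 4!2!1!4!2!3!] = √(576/35)
  +(−1)^0/∏(0,3,2,1,1,1)! = 1/12  (running 1/12)
  +(−1)^1/∏(1,2,1,0,2,2)! = -1/8  (running -1/24)
⟨..|..⟩ = √(576/35)·(-1/24) = -0.169031

-0.169031  (= −√(1/35))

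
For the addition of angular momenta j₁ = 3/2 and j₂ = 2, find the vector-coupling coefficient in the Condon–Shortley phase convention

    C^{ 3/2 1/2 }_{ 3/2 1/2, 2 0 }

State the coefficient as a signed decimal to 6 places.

−√(1/5) ≈ -0.447214

j₁+j₂−J=2  J+j₁−j₂=1  J−j₁+j₂=2  j₁+j₂+J+1=6
(j₁±m₁, j₂±m₂, J±M) = (2,1,2,2,2,1)
P² = 16/45
sum k=0..1:
  [0] +1/4 = 1/4
  [1] −1/1 = -1
S = -3/4
C² = P²·S² = 1/5 ; C = -0.447214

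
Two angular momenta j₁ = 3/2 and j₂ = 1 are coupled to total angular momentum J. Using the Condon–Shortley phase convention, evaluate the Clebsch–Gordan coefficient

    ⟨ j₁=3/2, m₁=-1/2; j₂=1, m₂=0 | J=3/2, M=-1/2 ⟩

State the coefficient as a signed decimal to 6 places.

j₁+j₂−J=1  J+j₁−j₂=2  J−j₁+j₂=1  j₁+j₂+J+1=5
(j₁±m₁, j₂±m₂, J±M) = (1,2,1,1,1,2)
P² = 4/15
sum k=0..1:
  [0] +1/2 = 1/2
  [1] −1/1 = -1
S = -1/2
C² = P²·S² = 1/15 ; C = -0.258199

-0.258199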